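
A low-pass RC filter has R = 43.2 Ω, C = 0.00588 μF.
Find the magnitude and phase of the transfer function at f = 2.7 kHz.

Step 1 — Angular frequency: ω = 2π·2700 = 1.696e+04 rad/s.
Step 2 — Transfer function: H(jω) = 1/(1 + jωRC).
Step 3 — Denominator: 1 + jωRC = 1 + j·1.696e+04·43.2·5.88e-09 = 1 + j0.004309.
Step 4 — H = 1 - j0.004309.
Step 5 — Magnitude: |H| = 1 (-0.0 dB); phase: φ = -0.2°.

|H| = 1 (-0.0 dB), φ = -0.2°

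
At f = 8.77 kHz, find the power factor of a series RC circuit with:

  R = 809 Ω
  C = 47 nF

Step 1 — Angular frequency: ω = 2π·f = 2π·8770 = 5.51e+04 rad/s.
Step 2 — Component impedances:
  R: Z = R = 809 Ω
  C: Z = 1/(jωC) = -j/(ω·C) = 0 - j386.1 Ω
Step 3 — Series combination: Z_total = R + C = 809 - j386.1 Ω = 896.4∠-25.5° Ω.
Step 4 — Power factor: PF = cos(φ) = Re(Z)/|Z| = 809/896.4 = 0.9025.
Step 5 — Type: Im(Z) = -386.1 ⇒ leading (phase φ = -25.5°).

PF = 0.9025 (leading, φ = -25.5°)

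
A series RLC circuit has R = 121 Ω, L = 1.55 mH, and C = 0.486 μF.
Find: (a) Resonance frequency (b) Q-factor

Step 1 — Resonance condition Im(Z)=0 gives ω₀ = 1/√(LC).
Step 2 — ω₀ = 1/√(0.00155·4.86e-07) = 3.643e+04 rad/s.
Step 3 — f₀ = ω₀/(2π) = 5799 Hz.
Step 4 — Series Q: Q = ω₀L/R = 3.643e+04·0.00155/121 = 0.4667.

(a) f₀ = 5799 Hz  (b) Q = 0.4667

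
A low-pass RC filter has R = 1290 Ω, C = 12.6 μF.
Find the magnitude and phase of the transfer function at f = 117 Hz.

Step 1 — Angular frequency: ω = 2π·117 = 735.1 rad/s.
Step 2 — Transfer function: H(jω) = 1/(1 + jωRC).
Step 3 — Denominator: 1 + jωRC = 1 + j·735.1·1290·1.26e-05 = 1 + j11.95.
Step 4 — H = 0.006955 - j0.08311.
Step 5 — Magnitude: |H| = 0.0834 (-21.6 dB); phase: φ = -85.2°.

|H| = 0.0834 (-21.6 dB), φ = -85.2°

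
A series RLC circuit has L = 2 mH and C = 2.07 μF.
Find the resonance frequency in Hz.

Step 1 — Resonance condition Im(Z)=0 gives ω₀ = 1/√(LC).
Step 2 — ω₀ = 1/√(0.002·2.07e-06) = 1.554e+04 rad/s.
Step 3 — f₀ = ω₀/(2π) = 2474 Hz.

f₀ = 2474 Hz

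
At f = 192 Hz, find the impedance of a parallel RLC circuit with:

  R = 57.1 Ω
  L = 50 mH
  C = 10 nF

Step 1 — Angular frequency: ω = 2π·f = 2π·192 = 1206 rad/s.
Step 2 — Component impedances:
  R: Z = R = 57.1 Ω
  L: Z = jωL = j·1206·0.05 = 0 + j60.32 Ω
  C: Z = 1/(jωC) = -j/(ω·C) = 0 - j8.289e+04 Ω
Step 3 — Parallel combination: 1/Z_total = 1/R + 1/L + 1/C; Z_total = 30.13 + j28.51 Ω = 41.48∠43.4° Ω.

Z = 30.13 + j28.51 Ω = 41.48∠43.4° Ω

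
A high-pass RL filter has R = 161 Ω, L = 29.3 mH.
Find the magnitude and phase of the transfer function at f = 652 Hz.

Step 1 — Angular frequency: ω = 2π·652 = 4097 rad/s.
Step 2 — Transfer function: H(jω) = jωL/(R + jωL).
Step 3 — Numerator jωL = j·120; denominator R + jωL = 161 + j120.
Step 4 — H = 0.3573 + j0.4792.
Step 5 — Magnitude: |H| = 0.5977 (-4.5 dB); phase: φ = 53.3°.

|H| = 0.5977 (-4.5 dB), φ = 53.3°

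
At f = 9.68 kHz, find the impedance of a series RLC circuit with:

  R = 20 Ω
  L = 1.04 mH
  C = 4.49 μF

Step 1 — Angular frequency: ω = 2π·f = 2π·9680 = 6.082e+04 rad/s.
Step 2 — Component impedances:
  R: Z = R = 20 Ω
  L: Z = jωL = j·6.082e+04·0.00104 = 0 + j63.25 Ω
  C: Z = 1/(jωC) = -j/(ω·C) = 0 - j3.662 Ω
Step 3 — Series combination: Z_total = R + L + C = 20 + j59.59 Ω = 62.86∠71.4° Ω.

Z = 20 + j59.59 Ω = 62.86∠71.4° Ω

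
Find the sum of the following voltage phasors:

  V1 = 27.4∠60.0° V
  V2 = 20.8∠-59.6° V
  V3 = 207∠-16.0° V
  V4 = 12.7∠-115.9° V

Step 1 — Convert each phasor to rectangular form:
  V1 = 27.4·(cos(60.0°) + j·sin(60.0°)) = 13.7 + j23.73 V
  V2 = 20.8·(cos(-59.6°) + j·sin(-59.6°)) = 10.53 - j17.94 V
  V3 = 207·(cos(-16.0°) + j·sin(-16.0°)) = 199 - j57.06 V
  V4 = 12.7·(cos(-115.9°) + j·sin(-115.9°)) = -5.547 - j11.42 V
Step 2 — Sum components: V_total = 217.7 - j62.69 V.
Step 3 — Convert to polar: |V_total| = 226.5 V, ∠V_total = -16.1°.

V_total = 226.5∠-16.1° V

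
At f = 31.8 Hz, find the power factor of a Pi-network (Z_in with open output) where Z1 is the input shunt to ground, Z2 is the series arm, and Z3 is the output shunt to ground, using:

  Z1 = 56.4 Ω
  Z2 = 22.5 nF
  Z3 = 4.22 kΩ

Step 1 — Angular frequency: ω = 2π·f = 2π·31.8 = 199.8 rad/s.
Step 2 — Component impedances:
  Z1: Z = R = 56.4 Ω
  Z2: Z = 1/(jωC) = -j/(ω·C) = 0 - j2.224e+05 Ω
  Z3: Z = R = 4220 Ω
Step 3 — With open output, the series arm Z2 and the output shunt Z3 appear in series to ground: Z2 + Z3 = 4220 - j2.224e+05 Ω.
Step 4 — Parallel with input shunt Z1: Z_in = Z1 || (Z2 + Z3) = 56.4 - j0.0143 Ω = 56.4∠-0.0° Ω.
Step 5 — Power factor: PF = cos(φ) = Re(Z)/|Z| = 56.4/56.4 = 1.
Step 6 — Type: Im(Z) = -0.0143 ⇒ leading (phase φ = -0.0°).

PF = 1 (leading, φ = -0.0°)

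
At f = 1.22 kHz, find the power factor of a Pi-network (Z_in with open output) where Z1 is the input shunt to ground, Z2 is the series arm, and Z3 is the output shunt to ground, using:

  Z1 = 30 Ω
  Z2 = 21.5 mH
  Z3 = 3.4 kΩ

Step 1 — Angular frequency: ω = 2π·f = 2π·1220 = 7665 rad/s.
Step 2 — Component impedances:
  Z1: Z = R = 30 Ω
  Z2: Z = jωL = j·7665·0.0215 = 0 + j164.8 Ω
  Z3: Z = R = 3400 Ω
Step 3 — With open output, the series arm Z2 and the output shunt Z3 appear in series to ground: Z2 + Z3 = 3400 + j164.8 Ω.
Step 4 — Parallel with input shunt Z1: Z_in = Z1 || (Z2 + Z3) = 29.74 + j0.01258 Ω = 29.74∠0.0° Ω.
Step 5 — Power factor: PF = cos(φ) = Re(Z)/|Z| = 29.74/29.74 = 1.
Step 6 — Type: Im(Z) = 0.01258 ⇒ lagging (phase φ = 0.0°).

PF = 1 (lagging, φ = 0.0°)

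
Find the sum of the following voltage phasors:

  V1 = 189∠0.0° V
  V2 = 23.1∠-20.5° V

Step 1 — Convert each phasor to rectangular form:
  V1 = 189·(cos(0.0°) + j·sin(0.0°)) = 189 V
  V2 = 23.1·(cos(-20.5°) + j·sin(-20.5°)) = 21.64 - j8.09 V
Step 2 — Sum components: V_total = 210.6 - j8.09 V.
Step 3 — Convert to polar: |V_total| = 210.8 V, ∠V_total = -2.2°.

V_total = 210.8∠-2.2° V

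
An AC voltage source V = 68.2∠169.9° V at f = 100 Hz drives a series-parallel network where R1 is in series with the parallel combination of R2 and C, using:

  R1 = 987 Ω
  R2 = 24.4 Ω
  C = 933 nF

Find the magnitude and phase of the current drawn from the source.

Step 1 — Angular frequency: ω = 2π·f = 2π·100 = 628.3 rad/s.
Step 2 — Component impedances:
  R1: Z = R = 987 Ω
  R2: Z = R = 24.4 Ω
  C: Z = 1/(jωC) = -j/(ω·C) = 0 - j1706 Ω
Step 3 — Parallel branch: R2 || C = 1/(1/R2 + 1/C) = 24.4 - j0.3489 Ω.
Step 4 — Series with R1: Z_total = R1 + (R2 || C) = 1011 - j0.3489 Ω = 1011∠-0.0° Ω.
Step 5 — Source phasor: V = 68.2∠169.9° V = -67.14 + j11.96 V.
Step 6 — Ohm's law: I = V / Z_total = (-67.14 + j11.96) / (1011 - j0.3489) = -0.06639 + j0.0118 A.
Step 7 — Convert to polar: |I| = 0.06743 A, ∠I = 169.9°.

I = 0.06743∠169.9° A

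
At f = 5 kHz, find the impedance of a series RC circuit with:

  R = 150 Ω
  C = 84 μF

Step 1 — Angular frequency: ω = 2π·f = 2π·5000 = 3.142e+04 rad/s.
Step 2 — Component impedances:
  R: Z = R = 150 Ω
  C: Z = 1/(jωC) = -j/(ω·C) = 0 - j0.3789 Ω
Step 3 — Series combination: Z_total = R + C = 150 - j0.3789 Ω = 150∠-0.1° Ω.

Z = 150 - j0.3789 Ω = 150∠-0.1° Ω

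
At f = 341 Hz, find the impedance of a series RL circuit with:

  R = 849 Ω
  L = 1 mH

Step 1 — Angular frequency: ω = 2π·f = 2π·341 = 2143 rad/s.
Step 2 — Component impedances:
  R: Z = R = 849 Ω
  L: Z = jωL = j·2143·0.001 = 0 + j2.143 Ω
Step 3 — Series combination: Z_total = R + L = 849 + j2.143 Ω = 849∠0.1° Ω.

Z = 849 + j2.143 Ω = 849∠0.1° Ω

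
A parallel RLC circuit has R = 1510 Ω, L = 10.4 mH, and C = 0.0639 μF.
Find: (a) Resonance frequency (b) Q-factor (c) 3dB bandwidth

Step 1 — Resonance: ω₀ = 1/√(LC) = 1/√(0.0104·6.39e-08) = 3.879e+04 rad/s.
Step 2 — f₀ = ω₀/(2π) = 6174 Hz.
Step 3 — Parallel Q: Q = R/(ω₀L) = 1510/(3.879e+04·0.0104) = 3.743.
Step 4 — Bandwidth: Δω = ω₀/Q = 1.036e+04 rad/s; BW = Δω/(2π) = 1649 Hz.

(a) f₀ = 6174 Hz  (b) Q = 3.743  (c) BW = 1649 Hz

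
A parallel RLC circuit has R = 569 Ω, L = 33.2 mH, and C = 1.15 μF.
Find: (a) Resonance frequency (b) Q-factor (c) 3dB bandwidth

Step 1 — Resonance: ω₀ = 1/√(LC) = 1/√(0.0332·1.15e-06) = 5118 rad/s.
Step 2 — f₀ = ω₀/(2π) = 814.5 Hz.
Step 3 — Parallel Q: Q = R/(ω₀L) = 569/(5118·0.0332) = 3.349.
Step 4 — Bandwidth: Δω = ω₀/Q = 1528 rad/s; BW = Δω/(2π) = 243.2 Hz.

(a) f₀ = 814.5 Hz  (b) Q = 3.349  (c) BW = 243.2 Hz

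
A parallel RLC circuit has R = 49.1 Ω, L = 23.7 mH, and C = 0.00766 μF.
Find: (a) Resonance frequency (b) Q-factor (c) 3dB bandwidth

Step 1 — Resonance: ω₀ = 1/√(LC) = 1/√(0.0237·7.66e-09) = 7.422e+04 rad/s.
Step 2 — f₀ = ω₀/(2π) = 1.181e+04 Hz.
Step 3 — Parallel Q: Q = R/(ω₀L) = 49.1/(7.422e+04·0.0237) = 0.02791.
Step 4 — Bandwidth: Δω = ω₀/Q = 2.659e+06 rad/s; BW = Δω/(2π) = 4.232e+05 Hz.

(a) f₀ = 1.181e+04 Hz  (b) Q = 0.02791  (c) BW = 4.232e+05 Hz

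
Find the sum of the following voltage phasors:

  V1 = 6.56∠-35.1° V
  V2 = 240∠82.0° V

Step 1 — Convert each phasor to rectangular form:
  V1 = 6.56·(cos(-35.1°) + j·sin(-35.1°)) = 5.367 - j3.772 V
  V2 = 240·(cos(82.0°) + j·sin(82.0°)) = 33.4 + j237.7 V
Step 2 — Sum components: V_total = 38.77 + j233.9 V.
Step 3 — Convert to polar: |V_total| = 237.1 V, ∠V_total = 80.6°.

V_total = 237.1∠80.6° V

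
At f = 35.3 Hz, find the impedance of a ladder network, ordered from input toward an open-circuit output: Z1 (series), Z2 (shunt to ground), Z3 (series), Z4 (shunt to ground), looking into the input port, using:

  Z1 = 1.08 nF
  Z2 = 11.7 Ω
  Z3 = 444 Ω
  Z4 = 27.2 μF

Step 1 — Angular frequency: ω = 2π·f = 2π·35.3 = 221.8 rad/s.
Step 2 — Component impedances:
  Z1: Z = 1/(jωC) = -j/(ω·C) = 0 - j4.175e+06 Ω
  Z2: Z = R = 11.7 Ω
  Z3: Z = R = 444 Ω
  Z4: Z = 1/(jωC) = -j/(ω·C) = 0 - j165.8 Ω
Step 3 — Ladder network (open output): work backward from the far end, alternating series and parallel combinations. Z_in = 11.43 - j4.175e+06 Ω = 4.175e+06∠-90.0° Ω.

Z = 11.43 - j4.175e+06 Ω = 4.175e+06∠-90.0° Ω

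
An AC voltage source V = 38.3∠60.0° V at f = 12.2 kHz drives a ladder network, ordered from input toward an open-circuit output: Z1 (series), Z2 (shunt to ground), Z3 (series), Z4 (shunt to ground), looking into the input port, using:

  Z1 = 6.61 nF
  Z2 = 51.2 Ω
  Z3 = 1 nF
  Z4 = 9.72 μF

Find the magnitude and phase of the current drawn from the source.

Step 1 — Angular frequency: ω = 2π·f = 2π·1.22e+04 = 7.665e+04 rad/s.
Step 2 — Component impedances:
  Z1: Z = 1/(jωC) = -j/(ω·C) = 0 - j1974 Ω
  Z2: Z = R = 51.2 Ω
  Z3: Z = 1/(jωC) = -j/(ω·C) = 0 - j1.305e+04 Ω
  Z4: Z = 1/(jωC) = -j/(ω·C) = 0 - j1.342 Ω
Step 3 — Ladder network (open output): work backward from the far end, alternating series and parallel combinations. Z_in = 51.2 - j1974 Ω = 1974∠-88.5° Ω.
Step 4 — Source phasor: V = 38.3∠60.0° V = 19.15 + j33.17 V.
Step 5 — Ohm's law: I = V / Z_total = (19.15 + j33.17) / (51.2 - j1974) = -0.01654 + j0.01013 A.
Step 6 — Convert to polar: |I| = 0.0194 A, ∠I = 148.5°.

I = 0.0194∠148.5° A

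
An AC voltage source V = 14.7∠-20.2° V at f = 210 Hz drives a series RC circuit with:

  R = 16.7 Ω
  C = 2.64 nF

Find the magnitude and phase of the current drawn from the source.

Step 1 — Angular frequency: ω = 2π·f = 2π·210 = 1319 rad/s.
Step 2 — Component impedances:
  R: Z = R = 16.7 Ω
  C: Z = 1/(jωC) = -j/(ω·C) = 0 - j2.871e+05 Ω
Step 3 — Series combination: Z_total = R + C = 16.7 - j2.871e+05 Ω = 2.871e+05∠-90.0° Ω.
Step 4 — Source phasor: V = 14.7∠-20.2° V = 13.8 - j5.076 V.
Step 5 — Ohm's law: I = V / Z_total = (13.8 - j5.076) / (16.7 - j2.871e+05) = 1.768e-05 + j4.806e-05 A.
Step 6 — Convert to polar: |I| = 5.121e-05 A, ∠I = 69.8°.

I = 5.121e-05∠69.8° A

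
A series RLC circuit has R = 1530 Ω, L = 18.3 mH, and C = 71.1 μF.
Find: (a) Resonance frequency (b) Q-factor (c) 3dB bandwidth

Step 1 — Resonance: ω₀ = 1/√(LC) = 1/√(0.0183·7.11e-05) = 876.7 rad/s.
Step 2 — f₀ = ω₀/(2π) = 139.5 Hz.
Step 3 — Series Q: Q = ω₀L/R = 876.7·0.0183/1530 = 0.01049.
Step 4 — Bandwidth: Δω = ω₀/Q = 8.361e+04 rad/s; BW = Δω/(2π) = 1.331e+04 Hz.

(a) f₀ = 139.5 Hz  (b) Q = 0.01049  (c) BW = 1.331e+04 Hz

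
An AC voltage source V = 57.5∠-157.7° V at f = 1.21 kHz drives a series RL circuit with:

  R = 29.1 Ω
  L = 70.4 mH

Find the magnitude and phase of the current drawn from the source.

Step 1 — Angular frequency: ω = 2π·f = 2π·1210 = 7603 rad/s.
Step 2 — Component impedances:
  R: Z = R = 29.1 Ω
  L: Z = jωL = j·7603·0.0704 = 0 + j535.2 Ω
Step 3 — Series combination: Z_total = R + L = 29.1 + j535.2 Ω = 536∠86.9° Ω.
Step 4 — Source phasor: V = 57.5∠-157.7° V = -53.2 - j21.82 V.
Step 5 — Ohm's law: I = V / Z_total = (-53.2 - j21.82) / (29.1 + j535.2) = -0.04603 + j0.09689 A.
Step 6 — Convert to polar: |I| = 0.1073 A, ∠I = 115.4°.

I = 0.1073∠115.4° A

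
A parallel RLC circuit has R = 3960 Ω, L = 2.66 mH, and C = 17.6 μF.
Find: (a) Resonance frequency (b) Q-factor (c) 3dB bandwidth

Step 1 — Resonance: ω₀ = 1/√(LC) = 1/√(0.00266·1.76e-05) = 4622 rad/s.
Step 2 — f₀ = ω₀/(2π) = 735.6 Hz.
Step 3 — Parallel Q: Q = R/(ω₀L) = 3960/(4622·0.00266) = 322.1.
Step 4 — Bandwidth: Δω = ω₀/Q = 14.35 rad/s; BW = Δω/(2π) = 2.284 Hz.

(a) f₀ = 735.6 Hz  (b) Q = 322.1  (c) BW = 2.284 Hz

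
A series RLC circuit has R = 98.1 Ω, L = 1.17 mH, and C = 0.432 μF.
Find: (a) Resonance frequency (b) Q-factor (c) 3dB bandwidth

Step 1 — Resonance condition Im(Z)=0 gives ω₀ = 1/√(LC).
Step 2 — ω₀ = 1/√(0.00117·4.32e-07) = 4.448e+04 rad/s.
Step 3 — f₀ = ω₀/(2π) = 7079 Hz.
Step 4 — Series Q: Q = ω₀L/R = 4.448e+04·0.00117/98.1 = 0.5305.
Step 5 — 3dB bandwidth: Δω = ω₀/Q = 8.385e+04 rad/s; BW = Δω/(2π) = 1.334e+04 Hz.

(a) f₀ = 7079 Hz  (b) Q = 0.5305  (c) BW = 1.334e+04 Hz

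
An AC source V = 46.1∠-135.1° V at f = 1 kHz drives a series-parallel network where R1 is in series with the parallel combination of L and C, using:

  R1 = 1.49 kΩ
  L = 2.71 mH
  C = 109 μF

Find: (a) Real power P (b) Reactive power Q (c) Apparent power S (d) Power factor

Step 1 — Angular frequency: ω = 2π·f = 2π·1000 = 6283 rad/s.
Step 2 — Component impedances:
  R1: Z = R = 1490 Ω
  L: Z = jωL = j·6283·0.00271 = 0 + j17.03 Ω
  C: Z = 1/(jωC) = -j/(ω·C) = 0 - j1.46 Ω
Step 3 — Parallel branch: L || C = 1/(1/L + 1/C) = 0 - j1.597 Ω.
Step 4 — Series with R1: Z_total = R1 + (L || C) = 1490 - j1.597 Ω = 1490∠-0.1° Ω.
Step 5 — Source phasor: V = 46.1∠-135.1° V = -32.65 - j32.54 V.
Step 6 — Current: I = V / Z = -0.02189 - j0.02186 A = 0.03094∠-135.0° A.
Step 7 — Complex power: S = V·I* = 1.426 - j0.001529 VA.
Step 8 — Real power: P = Re(S) = 1.426 W.
Step 9 — Reactive power: Q = Im(S) = -0.001529 VAR.
Step 10 — Apparent power: |S| = 1.426 VA.
Step 11 — Power factor: PF = P/|S| = 1 (leading).

(a) P = 1.426 W  (b) Q = -0.001529 VAR  (c) S = 1.426 VA  (d) PF = 1 (leading)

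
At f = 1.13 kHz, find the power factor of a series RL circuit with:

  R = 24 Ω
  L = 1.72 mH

Step 1 — Angular frequency: ω = 2π·f = 2π·1130 = 7100 rad/s.
Step 2 — Component impedances:
  R: Z = R = 24 Ω
  L: Z = jωL = j·7100·0.00172 = 0 + j12.21 Ω
Step 3 — Series combination: Z_total = R + L = 24 + j12.21 Ω = 26.93∠27.0° Ω.
Step 4 — Power factor: PF = cos(φ) = Re(Z)/|Z| = 24/26.928 = 0.8913.
Step 5 — Type: Im(Z) = 12.21 ⇒ lagging (phase φ = 27.0°).

PF = 0.8913 (lagging, φ = 27.0°)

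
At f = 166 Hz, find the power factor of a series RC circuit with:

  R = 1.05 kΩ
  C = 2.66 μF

Step 1 — Angular frequency: ω = 2π·f = 2π·166 = 1043 rad/s.
Step 2 — Component impedances:
  R: Z = R = 1050 Ω
  C: Z = 1/(jωC) = -j/(ω·C) = 0 - j360.4 Ω
Step 3 — Series combination: Z_total = R + C = 1050 - j360.4 Ω = 1110∠-18.9° Ω.
Step 4 — Power factor: PF = cos(φ) = Re(Z)/|Z| = 1050/1110.14 = 0.9458.
Step 5 — Type: Im(Z) = -360.4 ⇒ leading (phase φ = -18.9°).

PF = 0.9458 (leading, φ = -18.9°)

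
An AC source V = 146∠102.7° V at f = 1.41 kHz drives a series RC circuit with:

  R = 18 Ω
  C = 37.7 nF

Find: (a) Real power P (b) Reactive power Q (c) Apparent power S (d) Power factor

Step 1 — Angular frequency: ω = 2π·f = 2π·1410 = 8859 rad/s.
Step 2 — Component impedances:
  R: Z = R = 18 Ω
  C: Z = 1/(jωC) = -j/(ω·C) = 0 - j2994 Ω
Step 3 — Series combination: Z_total = R + C = 18 - j2994 Ω = 2994∠-89.7° Ω.
Step 4 — Source phasor: V = 146∠102.7° V = -32.1 + j142.4 V.
Step 5 — Current: I = V / Z = -0.04763 - j0.01043 A = 0.04876∠-167.6° A.
Step 6 — Complex power: S = V·I* = 0.0428 - j7.119 VA.
Step 7 — Real power: P = Re(S) = 0.0428 W.
Step 8 — Reactive power: Q = Im(S) = -7.119 VAR.
Step 9 — Apparent power: |S| = 7.119 VA.
Step 10 — Power factor: PF = P/|S| = 0.006012 (leading).

(a) P = 0.0428 W  (b) Q = -7.119 VAR  (c) S = 7.119 VA  (d) PF = 0.006012 (leading)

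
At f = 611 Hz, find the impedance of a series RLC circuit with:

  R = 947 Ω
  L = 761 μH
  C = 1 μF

Step 1 — Angular frequency: ω = 2π·f = 2π·611 = 3839 rad/s.
Step 2 — Component impedances:
  R: Z = R = 947 Ω
  L: Z = jωL = j·3839·0.000761 = 0 + j2.921 Ω
  C: Z = 1/(jωC) = -j/(ω·C) = 0 - j260.5 Ω
Step 3 — Series combination: Z_total = R + L + C = 947 - j257.6 Ω = 981.4∠-15.2° Ω.

Z = 947 - j257.6 Ω = 981.4∠-15.2° Ω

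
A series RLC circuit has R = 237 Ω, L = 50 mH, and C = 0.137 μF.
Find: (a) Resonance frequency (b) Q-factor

Step 1 — Resonance condition Im(Z)=0 gives ω₀ = 1/√(LC).
Step 2 — ω₀ = 1/√(0.05·1.37e-07) = 1.208e+04 rad/s.
Step 3 — f₀ = ω₀/(2π) = 1923 Hz.
Step 4 — Series Q: Q = ω₀L/R = 1.208e+04·0.05/237 = 2.549.

(a) f₀ = 1923 Hz  (b) Q = 2.549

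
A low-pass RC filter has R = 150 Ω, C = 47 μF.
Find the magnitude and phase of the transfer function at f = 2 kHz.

Step 1 — Angular frequency: ω = 2π·2000 = 1.257e+04 rad/s.
Step 2 — Transfer function: H(jω) = 1/(1 + jωRC).
Step 3 — Denominator: 1 + jωRC = 1 + j·1.257e+04·150·4.7e-05 = 1 + j88.59.
Step 4 — H = 0.0001274 - j0.01129.
Step 5 — Magnitude: |H| = 0.01129 (-38.9 dB); phase: φ = -89.4°.

|H| = 0.01129 (-38.9 dB), φ = -89.4°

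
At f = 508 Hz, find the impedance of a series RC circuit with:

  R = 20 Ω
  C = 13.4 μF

Step 1 — Angular frequency: ω = 2π·f = 2π·508 = 3192 rad/s.
Step 2 — Component impedances:
  R: Z = R = 20 Ω
  C: Z = 1/(jωC) = -j/(ω·C) = 0 - j23.38 Ω
Step 3 — Series combination: Z_total = R + C = 20 - j23.38 Ω = 30.77∠-49.5° Ω.

Z = 20 - j23.38 Ω = 30.77∠-49.5° Ω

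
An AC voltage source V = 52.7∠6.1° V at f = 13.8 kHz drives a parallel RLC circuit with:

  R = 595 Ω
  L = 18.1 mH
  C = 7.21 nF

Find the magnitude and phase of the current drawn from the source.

Step 1 — Angular frequency: ω = 2π·f = 2π·1.38e+04 = 8.671e+04 rad/s.
Step 2 — Component impedances:
  R: Z = R = 595 Ω
  L: Z = jωL = j·8.671e+04·0.0181 = 0 + j1569 Ω
  C: Z = 1/(jωC) = -j/(ω·C) = 0 - j1600 Ω
Step 3 — Parallel combination: 1/Z_total = 1/R + 1/L + 1/C; Z_total = 595 + j4.254 Ω = 595∠0.4° Ω.
Step 4 — Source phasor: V = 52.7∠6.1° V = 52.4 + j5.6 V.
Step 5 — Ohm's law: I = V / Z_total = (52.4 + j5.6) / (595 + j4.254) = 0.08814 + j0.008782 A.
Step 6 — Convert to polar: |I| = 0.08857 A, ∠I = 5.7°.

I = 0.08857∠5.7° A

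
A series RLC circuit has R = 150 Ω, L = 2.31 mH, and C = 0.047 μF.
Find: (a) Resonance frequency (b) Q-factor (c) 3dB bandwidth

Step 1 — Resonance: ω₀ = 1/√(LC) = 1/√(0.00231·4.7e-08) = 9.597e+04 rad/s.
Step 2 — f₀ = ω₀/(2π) = 1.527e+04 Hz.
Step 3 — Series Q: Q = ω₀L/R = 9.597e+04·0.00231/150 = 1.478.
Step 4 — Bandwidth: Δω = ω₀/Q = 6.494e+04 rad/s; BW = Δω/(2π) = 1.033e+04 Hz.

(a) f₀ = 1.527e+04 Hz  (b) Q = 1.478  (c) BW = 1.033e+04 Hz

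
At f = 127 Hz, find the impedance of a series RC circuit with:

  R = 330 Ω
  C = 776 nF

Step 1 — Angular frequency: ω = 2π·f = 2π·127 = 798 rad/s.
Step 2 — Component impedances:
  R: Z = R = 330 Ω
  C: Z = 1/(jωC) = -j/(ω·C) = 0 - j1615 Ω
Step 3 — Series combination: Z_total = R + C = 330 - j1615 Ω = 1648∠-78.5° Ω.

Z = 330 - j1615 Ω = 1648∠-78.5° Ω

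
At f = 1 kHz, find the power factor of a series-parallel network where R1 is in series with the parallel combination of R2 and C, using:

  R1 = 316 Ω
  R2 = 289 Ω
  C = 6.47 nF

Step 1 — Angular frequency: ω = 2π·f = 2π·1000 = 6283 rad/s.
Step 2 — Component impedances:
  R1: Z = R = 316 Ω
  R2: Z = R = 289 Ω
  C: Z = 1/(jωC) = -j/(ω·C) = 0 - j2.46e+04 Ω
Step 3 — Parallel branch: R2 || C = 1/(1/R2 + 1/C) = 289 - j3.395 Ω.
Step 4 — Series with R1: Z_total = R1 + (R2 || C) = 605 - j3.395 Ω = 605∠-0.3° Ω.
Step 5 — Power factor: PF = cos(φ) = Re(Z)/|Z| = 605/605 = 1.
Step 6 — Type: Im(Z) = -3.395 ⇒ leading (phase φ = -0.3°).

PF = 1 (leading, φ = -0.3°)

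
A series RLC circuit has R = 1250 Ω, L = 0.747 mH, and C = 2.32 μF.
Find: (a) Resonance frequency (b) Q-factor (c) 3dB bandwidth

Step 1 — Resonance condition Im(Z)=0 gives ω₀ = 1/√(LC).
Step 2 — ω₀ = 1/√(0.000747·2.32e-06) = 2.402e+04 rad/s.
Step 3 — f₀ = ω₀/(2π) = 3823 Hz.
Step 4 — Series Q: Q = ω₀L/R = 2.402e+04·0.000747/1250 = 0.01436.
Step 5 — 3dB bandwidth: Δω = ω₀/Q = 1.673e+06 rad/s; BW = Δω/(2π) = 2.663e+05 Hz.

(a) f₀ = 3823 Hz  (b) Q = 0.01436  (c) BW = 2.663e+05 Hz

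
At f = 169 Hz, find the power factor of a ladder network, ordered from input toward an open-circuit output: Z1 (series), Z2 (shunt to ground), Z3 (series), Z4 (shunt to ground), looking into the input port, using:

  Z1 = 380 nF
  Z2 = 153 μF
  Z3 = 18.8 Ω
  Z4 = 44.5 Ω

Step 1 — Angular frequency: ω = 2π·f = 2π·169 = 1062 rad/s.
Step 2 — Component impedances:
  Z1: Z = 1/(jωC) = -j/(ω·C) = 0 - j2478 Ω
  Z2: Z = 1/(jωC) = -j/(ω·C) = 0 - j6.155 Ω
  Z3: Z = R = 18.8 Ω
  Z4: Z = R = 44.5 Ω
Step 3 — Ladder network (open output): work backward from the far end, alternating series and parallel combinations. Z_in = 0.5929 - j2484 Ω = 2484∠-90.0° Ω.
Step 4 — Power factor: PF = cos(φ) = Re(Z)/|Z| = 0.5929/2484 = 0.0002387.
Step 5 — Type: Im(Z) = -2484 ⇒ leading (phase φ = -90.0°).

PF = 0.0002387 (leading, φ = -90.0°)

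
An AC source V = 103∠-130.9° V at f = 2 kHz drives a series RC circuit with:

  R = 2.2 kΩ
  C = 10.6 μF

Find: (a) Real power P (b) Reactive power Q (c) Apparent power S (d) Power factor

Step 1 — Angular frequency: ω = 2π·f = 2π·2000 = 1.257e+04 rad/s.
Step 2 — Component impedances:
  R: Z = R = 2200 Ω
  C: Z = 1/(jωC) = -j/(ω·C) = 0 - j7.507 Ω
Step 3 — Series combination: Z_total = R + C = 2200 - j7.507 Ω = 2200∠-0.2° Ω.
Step 4 — Source phasor: V = 103∠-130.9° V = -67.44 - j77.85 V.
Step 5 — Current: I = V / Z = -0.03053 - j0.03549 A = 0.04682∠-130.7° A.
Step 6 — Complex power: S = V·I* = 4.822 - j0.01646 VA.
Step 7 — Real power: P = Re(S) = 4.822 W.
Step 8 — Reactive power: Q = Im(S) = -0.01646 VAR.
Step 9 — Apparent power: |S| = 4.822 VA.
Step 10 — Power factor: PF = P/|S| = 1 (leading).

(a) P = 4.822 W  (b) Q = -0.01646 VAR  (c) S = 4.822 VA  (d) PF = 1 (leading)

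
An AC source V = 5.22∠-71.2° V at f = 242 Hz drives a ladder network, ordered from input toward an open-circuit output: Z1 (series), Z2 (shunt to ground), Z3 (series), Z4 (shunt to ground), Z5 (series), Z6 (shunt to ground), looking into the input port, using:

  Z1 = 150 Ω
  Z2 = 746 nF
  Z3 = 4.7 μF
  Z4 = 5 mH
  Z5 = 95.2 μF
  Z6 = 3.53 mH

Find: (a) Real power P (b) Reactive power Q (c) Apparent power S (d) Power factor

Step 1 — Angular frequency: ω = 2π·f = 2π·242 = 1521 rad/s.
Step 2 — Component impedances:
  Z1: Z = R = 150 Ω
  Z2: Z = 1/(jωC) = -j/(ω·C) = 0 - j881.6 Ω
  Z3: Z = 1/(jωC) = -j/(ω·C) = 0 - j139.9 Ω
  Z4: Z = jωL = j·1521·0.005 = 0 + j7.603 Ω
  Z5: Z = 1/(jωC) = -j/(ω·C) = 0 - j6.908 Ω
  Z6: Z = jωL = j·1521·0.00353 = 0 + j5.367 Ω
Step 3 — Ladder network (open output): work backward from the far end, alternating series and parallel combinations. Z_in = 150 - j122.2 Ω = 193.5∠-39.2° Ω.
Step 4 — Source phasor: V = 5.22∠-71.2° V = 1.682 - j4.942 V.
Step 5 — Current: I = V / Z = 0.02287 - j0.01431 A = 0.02698∠-32.0° A.
Step 6 — Complex power: S = V·I* = 0.1092 - j0.08895 VA.
Step 7 — Real power: P = Re(S) = 0.1092 W.
Step 8 — Reactive power: Q = Im(S) = -0.08895 VAR.
Step 9 — Apparent power: |S| = 0.1408 VA.
Step 10 — Power factor: PF = P/|S| = 0.7753 (leading).

(a) P = 0.1092 W  (b) Q = -0.08895 VAR  (c) S = 0.1408 VA  (d) PF = 0.7753 (leading)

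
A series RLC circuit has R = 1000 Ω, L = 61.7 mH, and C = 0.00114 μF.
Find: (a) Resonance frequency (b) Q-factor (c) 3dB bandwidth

Step 1 — Resonance condition Im(Z)=0 gives ω₀ = 1/√(LC).
Step 2 — ω₀ = 1/√(0.0617·1.14e-09) = 1.192e+05 rad/s.
Step 3 — f₀ = ω₀/(2π) = 1.898e+04 Hz.
Step 4 — Series Q: Q = ω₀L/R = 1.192e+05·0.0617/1000 = 7.357.
Step 5 — 3dB bandwidth: Δω = ω₀/Q = 1.621e+04 rad/s; BW = Δω/(2π) = 2579 Hz.

(a) f₀ = 1.898e+04 Hz  (b) Q = 7.357  (c) BW = 2579 Hz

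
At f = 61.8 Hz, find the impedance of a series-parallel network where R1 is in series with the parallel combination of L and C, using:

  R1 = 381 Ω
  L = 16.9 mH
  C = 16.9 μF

Step 1 — Angular frequency: ω = 2π·f = 2π·61.8 = 388.3 rad/s.
Step 2 — Component impedances:
  R1: Z = R = 381 Ω
  L: Z = jωL = j·388.3·0.0169 = 0 + j6.562 Ω
  C: Z = 1/(jωC) = -j/(ω·C) = 0 - j152.4 Ω
Step 3 — Parallel branch: L || C = 1/(1/L + 1/C) = 0 + j6.858 Ω.
Step 4 — Series with R1: Z_total = R1 + (L || C) = 381 + j6.858 Ω = 381.1∠1.0° Ω.

Z = 381 + j6.858 Ω = 381.1∠1.0° Ω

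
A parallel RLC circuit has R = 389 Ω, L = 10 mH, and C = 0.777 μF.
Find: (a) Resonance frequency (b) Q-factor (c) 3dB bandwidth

Step 1 — Resonance: ω₀ = 1/√(LC) = 1/√(0.01·7.77e-07) = 1.134e+04 rad/s.
Step 2 — f₀ = ω₀/(2π) = 1806 Hz.
Step 3 — Parallel Q: Q = R/(ω₀L) = 389/(1.134e+04·0.01) = 3.429.
Step 4 — Bandwidth: Δω = ω₀/Q = 3308 rad/s; BW = Δω/(2π) = 526.6 Hz.

(a) f₀ = 1806 Hz  (b) Q = 3.429  (c) BW = 526.6 Hz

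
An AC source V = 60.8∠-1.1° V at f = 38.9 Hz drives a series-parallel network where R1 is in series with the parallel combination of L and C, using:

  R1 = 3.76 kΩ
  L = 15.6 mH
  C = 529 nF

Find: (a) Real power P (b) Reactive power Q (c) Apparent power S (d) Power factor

Step 1 — Angular frequency: ω = 2π·f = 2π·38.9 = 244.4 rad/s.
Step 2 — Component impedances:
  R1: Z = R = 3760 Ω
  L: Z = jωL = j·244.4·0.0156 = 0 + j3.813 Ω
  C: Z = 1/(jωC) = -j/(ω·C) = 0 - j7734 Ω
Step 3 — Parallel branch: L || C = 1/(1/L + 1/C) = 0 + j3.815 Ω.
Step 4 — Series with R1: Z_total = R1 + (L || C) = 3760 + j3.815 Ω = 3760∠0.1° Ω.
Step 5 — Source phasor: V = 60.8∠-1.1° V = 60.79 - j1.167 V.
Step 6 — Current: I = V / Z = 0.01617 - j0.0003268 A = 0.01617∠-1.2° A.
Step 7 — Complex power: S = V·I* = 0.9831 + j0.0009975 VA.
Step 8 — Real power: P = Re(S) = 0.9831 W.
Step 9 — Reactive power: Q = Im(S) = 0.0009975 VAR.
Step 10 — Apparent power: |S| = 0.9831 VA.
Step 11 — Power factor: PF = P/|S| = 1 (lagging).

(a) P = 0.9831 W  (b) Q = 0.0009975 VAR  (c) S = 0.9831 VA  (d) PF = 1 (lagging)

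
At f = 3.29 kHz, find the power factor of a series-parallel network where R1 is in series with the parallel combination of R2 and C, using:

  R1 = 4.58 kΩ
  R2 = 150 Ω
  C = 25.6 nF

Step 1 — Angular frequency: ω = 2π·f = 2π·3290 = 2.067e+04 rad/s.
Step 2 — Component impedances:
  R1: Z = R = 4580 Ω
  R2: Z = R = 150 Ω
  C: Z = 1/(jωC) = -j/(ω·C) = 0 - j1890 Ω
Step 3 — Parallel branch: R2 || C = 1/(1/R2 + 1/C) = 149.1 - j11.83 Ω.
Step 4 — Series with R1: Z_total = R1 + (R2 || C) = 4729 - j11.83 Ω = 4729∠-0.1° Ω.
Step 5 — Power factor: PF = cos(φ) = Re(Z)/|Z| = 4729/4729 = 1.
Step 6 — Type: Im(Z) = -11.83 ⇒ leading (phase φ = -0.1°).

PF = 1 (leading, φ = -0.1°)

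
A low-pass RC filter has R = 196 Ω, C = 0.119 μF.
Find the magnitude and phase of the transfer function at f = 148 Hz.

Step 1 — Angular frequency: ω = 2π·148 = 929.9 rad/s.
Step 2 — Transfer function: H(jω) = 1/(1 + jωRC).
Step 3 — Denominator: 1 + jωRC = 1 + j·929.9·196·1.19e-07 = 1 + j0.02169.
Step 4 — H = 0.9995 - j0.02168.
Step 5 — Magnitude: |H| = 0.9998 (-0.0 dB); phase: φ = -1.2°.

|H| = 0.9998 (-0.0 dB), φ = -1.2°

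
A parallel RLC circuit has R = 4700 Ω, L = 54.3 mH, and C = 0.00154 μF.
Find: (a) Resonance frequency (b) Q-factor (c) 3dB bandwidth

Step 1 — Resonance: ω₀ = 1/√(LC) = 1/√(0.0543·1.54e-09) = 1.094e+05 rad/s.
Step 2 — f₀ = ω₀/(2π) = 1.74e+04 Hz.
Step 3 — Parallel Q: Q = R/(ω₀L) = 4700/(1.094e+05·0.0543) = 0.7915.
Step 4 — Bandwidth: Δω = ω₀/Q = 1.382e+05 rad/s; BW = Δω/(2π) = 2.199e+04 Hz.

(a) f₀ = 1.74e+04 Hz  (b) Q = 0.7915  (c) BW = 2.199e+04 Hz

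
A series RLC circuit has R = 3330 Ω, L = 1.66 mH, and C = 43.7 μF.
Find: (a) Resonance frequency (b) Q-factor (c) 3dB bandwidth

Step 1 — Resonance: ω₀ = 1/√(LC) = 1/√(0.00166·4.37e-05) = 3713 rad/s.
Step 2 — f₀ = ω₀/(2π) = 590.9 Hz.
Step 3 — Series Q: Q = ω₀L/R = 3713·0.00166/3330 = 0.001851.
Step 4 — Bandwidth: Δω = ω₀/Q = 2.006e+06 rad/s; BW = Δω/(2π) = 3.193e+05 Hz.

(a) f₀ = 590.9 Hz  (b) Q = 0.001851  (c) BW = 3.193e+05 Hz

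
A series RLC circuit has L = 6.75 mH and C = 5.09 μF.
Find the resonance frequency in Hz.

Step 1 — Resonance condition Im(Z)=0 gives ω₀ = 1/√(LC).
Step 2 — ω₀ = 1/√(0.00675·5.09e-06) = 5395 rad/s.
Step 3 — f₀ = ω₀/(2π) = 858.6 Hz.

f₀ = 858.6 Hz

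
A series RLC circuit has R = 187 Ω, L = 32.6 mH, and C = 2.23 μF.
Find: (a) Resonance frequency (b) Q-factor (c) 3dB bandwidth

Step 1 — Resonance: ω₀ = 1/√(LC) = 1/√(0.0326·2.23e-06) = 3709 rad/s.
Step 2 — f₀ = ω₀/(2π) = 590.3 Hz.
Step 3 — Series Q: Q = ω₀L/R = 3709·0.0326/187 = 0.6466.
Step 4 — Bandwidth: Δω = ω₀/Q = 5736 rad/s; BW = Δω/(2π) = 912.9 Hz.

(a) f₀ = 590.3 Hz  (b) Q = 0.6466  (c) BW = 912.9 Hz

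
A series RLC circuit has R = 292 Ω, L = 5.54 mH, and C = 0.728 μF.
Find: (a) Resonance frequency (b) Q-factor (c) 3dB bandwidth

Step 1 — Resonance: ω₀ = 1/√(LC) = 1/√(0.00554·7.28e-07) = 1.575e+04 rad/s.
Step 2 — f₀ = ω₀/(2π) = 2506 Hz.
Step 3 — Series Q: Q = ω₀L/R = 1.575e+04·0.00554/292 = 0.2987.
Step 4 — Bandwidth: Δω = ω₀/Q = 5.271e+04 rad/s; BW = Δω/(2π) = 8389 Hz.

(a) f₀ = 2506 Hz  (b) Q = 0.2987  (c) BW = 8389 Hz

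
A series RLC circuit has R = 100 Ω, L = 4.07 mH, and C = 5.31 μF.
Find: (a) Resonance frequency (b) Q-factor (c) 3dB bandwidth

Step 1 — Resonance condition Im(Z)=0 gives ω₀ = 1/√(LC).
Step 2 — ω₀ = 1/√(0.00407·5.31e-06) = 6802 rad/s.
Step 3 — f₀ = ω₀/(2π) = 1083 Hz.
Step 4 — Series Q: Q = ω₀L/R = 6802·0.00407/100 = 0.2769.
Step 5 — 3dB bandwidth: Δω = ω₀/Q = 2.457e+04 rad/s; BW = Δω/(2π) = 3910 Hz.

(a) f₀ = 1083 Hz  (b) Q = 0.2769  (c) BW = 3910 Hz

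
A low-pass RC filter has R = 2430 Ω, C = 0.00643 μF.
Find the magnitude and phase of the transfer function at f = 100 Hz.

Step 1 — Angular frequency: ω = 2π·100 = 628.3 rad/s.
Step 2 — Transfer function: H(jω) = 1/(1 + jωRC).
Step 3 — Denominator: 1 + jωRC = 1 + j·628.3·2430·6.43e-09 = 1 + j0.009817.
Step 4 — H = 0.9999 - j0.009816.
Step 5 — Magnitude: |H| = 1 (-0.0 dB); phase: φ = -0.6°.

|H| = 1 (-0.0 dB), φ = -0.6°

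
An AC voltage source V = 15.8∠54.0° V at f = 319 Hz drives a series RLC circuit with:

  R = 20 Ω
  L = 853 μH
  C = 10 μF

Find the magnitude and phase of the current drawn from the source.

Step 1 — Angular frequency: ω = 2π·f = 2π·319 = 2004 rad/s.
Step 2 — Component impedances:
  R: Z = R = 20 Ω
  L: Z = jωL = j·2004·0.000853 = 0 + j1.71 Ω
  C: Z = 1/(jωC) = -j/(ω·C) = 0 - j49.89 Ω
Step 3 — Series combination: Z_total = R + L + C = 20 - j48.18 Ω = 52.17∠-67.5° Ω.
Step 4 — Source phasor: V = 15.8∠54.0° V = 9.287 + j12.78 V.
Step 5 — Ohm's law: I = V / Z_total = (9.287 + j12.78) / (20 - j48.18) = -0.1581 + j0.2584 A.
Step 6 — Convert to polar: |I| = 0.3029 A, ∠I = 121.5°.

I = 0.3029∠121.5° A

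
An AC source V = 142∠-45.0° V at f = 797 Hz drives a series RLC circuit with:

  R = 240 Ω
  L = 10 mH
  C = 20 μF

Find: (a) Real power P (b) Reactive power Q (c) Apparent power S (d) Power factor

Step 1 — Angular frequency: ω = 2π·f = 2π·797 = 5008 rad/s.
Step 2 — Component impedances:
  R: Z = R = 240 Ω
  L: Z = jωL = j·5008·0.01 = 0 + j50.08 Ω
  C: Z = 1/(jωC) = -j/(ω·C) = 0 - j9.985 Ω
Step 3 — Series combination: Z_total = R + L + C = 240 + j40.09 Ω = 243.3∠9.5° Ω.
Step 4 — Source phasor: V = 142∠-45.0° V = 100.4 - j100.4 V.
Step 5 — Current: I = V / Z = 0.339 - j0.475 A = 0.5836∠-54.5° A.
Step 6 — Complex power: S = V·I* = 81.74 + j13.65 VA.
Step 7 — Real power: P = Re(S) = 81.74 W.
Step 8 — Reactive power: Q = Im(S) = 13.65 VAR.
Step 9 — Apparent power: |S| = 82.87 VA.
Step 10 — Power factor: PF = P/|S| = 0.9863 (lagging).

(a) P = 81.74 W  (b) Q = 13.65 VAR  (c) S = 82.87 VA  (d) PF = 0.9863 (lagging)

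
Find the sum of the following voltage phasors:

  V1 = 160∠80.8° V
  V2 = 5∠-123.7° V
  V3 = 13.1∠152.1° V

Step 1 — Convert each phasor to rectangular form:
  V1 = 160·(cos(80.8°) + j·sin(80.8°)) = 25.58 + j157.9 V
  V2 = 5·(cos(-123.7°) + j·sin(-123.7°)) = -2.774 - j4.16 V
  V3 = 13.1·(cos(152.1°) + j·sin(152.1°)) = -11.58 + j6.13 V
Step 2 — Sum components: V_total = 11.23 + j159.9 V.
Step 3 — Convert to polar: |V_total| = 160.3 V, ∠V_total = 86.0°.

V_total = 160.3∠86.0° V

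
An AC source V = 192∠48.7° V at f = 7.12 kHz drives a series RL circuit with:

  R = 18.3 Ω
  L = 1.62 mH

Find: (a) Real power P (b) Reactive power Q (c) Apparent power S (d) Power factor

Step 1 — Angular frequency: ω = 2π·f = 2π·7120 = 4.474e+04 rad/s.
Step 2 — Component impedances:
  R: Z = R = 18.3 Ω
  L: Z = jωL = j·4.474e+04·0.00162 = 0 + j72.47 Ω
Step 3 — Series combination: Z_total = R + L = 18.3 + j72.47 Ω = 74.75∠75.8° Ω.
Step 4 — Source phasor: V = 192∠48.7° V = 126.7 + j144.2 V.
Step 5 — Current: I = V / Z = 2.286 - j1.171 A = 2.569∠-27.1° A.
Step 6 — Complex power: S = V·I* = 120.7 + j478.2 VA.
Step 7 — Real power: P = Re(S) = 120.7 W.
Step 8 — Reactive power: Q = Im(S) = 478.2 VAR.
Step 9 — Apparent power: |S| = 493.2 VA.
Step 10 — Power factor: PF = P/|S| = 0.2448 (lagging).

(a) P = 120.7 W  (b) Q = 478.2 VAR  (c) S = 493.2 VA  (d) PF = 0.2448 (lagging)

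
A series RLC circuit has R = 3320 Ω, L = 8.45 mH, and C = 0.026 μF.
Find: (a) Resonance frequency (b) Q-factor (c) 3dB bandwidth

Step 1 — Resonance: ω₀ = 1/√(LC) = 1/√(0.00845·2.6e-08) = 6.747e+04 rad/s.
Step 2 — f₀ = ω₀/(2π) = 1.074e+04 Hz.
Step 3 — Series Q: Q = ω₀L/R = 6.747e+04·0.00845/3320 = 0.1717.
Step 4 — Bandwidth: Δω = ω₀/Q = 3.929e+05 rad/s; BW = Δω/(2π) = 6.253e+04 Hz.

(a) f₀ = 1.074e+04 Hz  (b) Q = 0.1717  (c) BW = 6.253e+04 Hz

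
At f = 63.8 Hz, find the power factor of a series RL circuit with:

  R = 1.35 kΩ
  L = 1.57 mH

Step 1 — Angular frequency: ω = 2π·f = 2π·63.8 = 400.9 rad/s.
Step 2 — Component impedances:
  R: Z = R = 1350 Ω
  L: Z = jωL = j·400.9·0.00157 = 0 + j0.6294 Ω
Step 3 — Series combination: Z_total = R + L = 1350 + j0.6294 Ω = 1350∠0.0° Ω.
Step 4 — Power factor: PF = cos(φ) = Re(Z)/|Z| = 1350/1350 = 1.
Step 5 — Type: Im(Z) = 0.6294 ⇒ lagging (phase φ = 0.0°).

PF = 1 (lagging, φ = 0.0°)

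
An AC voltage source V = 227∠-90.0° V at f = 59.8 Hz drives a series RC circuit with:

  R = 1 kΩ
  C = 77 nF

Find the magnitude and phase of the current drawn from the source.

Step 1 — Angular frequency: ω = 2π·f = 2π·59.8 = 375.7 rad/s.
Step 2 — Component impedances:
  R: Z = R = 1000 Ω
  C: Z = 1/(jωC) = -j/(ω·C) = 0 - j3.456e+04 Ω
Step 3 — Series combination: Z_total = R + C = 1000 - j3.456e+04 Ω = 3.458e+04∠-88.3° Ω.
Step 4 — Source phasor: V = 227∠-90.0° V = 0 - j227 V.
Step 5 — Ohm's law: I = V / Z_total = (0 - j227) / (1000 - j3.456e+04) = 0.006562 - j0.0001898 A.
Step 6 — Convert to polar: |I| = 0.006565 A, ∠I = -1.7°.

I = 0.006565∠-1.7° A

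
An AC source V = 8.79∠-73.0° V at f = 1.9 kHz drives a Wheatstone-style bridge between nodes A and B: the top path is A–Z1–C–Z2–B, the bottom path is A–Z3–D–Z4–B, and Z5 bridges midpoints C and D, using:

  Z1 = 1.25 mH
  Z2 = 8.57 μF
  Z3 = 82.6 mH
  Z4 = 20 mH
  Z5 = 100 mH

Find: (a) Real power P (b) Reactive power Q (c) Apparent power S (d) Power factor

Step 1 — Angular frequency: ω = 2π·f = 2π·1900 = 1.194e+04 rad/s.
Step 2 — Component impedances:
  Z1: Z = jωL = j·1.194e+04·0.00125 = 0 + j14.92 Ω
  Z2: Z = 1/(jωC) = -j/(ω·C) = 0 - j9.774 Ω
  Z3: Z = jωL = j·1.194e+04·0.0826 = 0 + j986.1 Ω
  Z4: Z = jωL = j·1.194e+04·0.02 = 0 + j238.8 Ω
  Z5: Z = jωL = j·1.194e+04·0.1 = 0 + j1194 Ω
Step 3 — Bridge requires nodal analysis (the Z5 bridge couples midpoints C and D, so the two paths cannot be reduced to a simple series/parallel combination). Setting node B to ground and injecting 1 A at node A, the 3-node admittance system at A, C, D solves to V_A = Z_AB = 0 + j5.043 Ω = 5.043∠90.0° Ω.
Step 4 — Source phasor: V = 8.79∠-73.0° V = 2.57 - j8.406 V.
Step 5 — Current: I = V / Z = -1.667 - j0.5096 A = 1.743∠-163.0° A.
Step 6 — Complex power: S = V·I* = 0 + j15.32 VA.
Step 7 — Real power: P = Re(S) = 0 W.
Step 8 — Reactive power: Q = Im(S) = 15.32 VAR.
Step 9 — Apparent power: |S| = 15.32 VA.
Step 10 — Power factor: PF = P/|S| = 0 (lagging).

(a) P = 0 W  (b) Q = 15.32 VAR  (c) S = 15.32 VA  (d) PF = 0 (lagging)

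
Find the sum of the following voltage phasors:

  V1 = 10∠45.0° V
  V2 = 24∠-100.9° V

Step 1 — Convert each phasor to rectangular form:
  V1 = 10·(cos(45.0°) + j·sin(45.0°)) = 7.071 + j7.071 V
  V2 = 24·(cos(-100.9°) + j·sin(-100.9°)) = -4.538 - j23.57 V
Step 2 — Sum components: V_total = 2.533 - j16.5 V.
Step 3 — Convert to polar: |V_total| = 16.69 V, ∠V_total = -81.3°.

V_total = 16.69∠-81.3° V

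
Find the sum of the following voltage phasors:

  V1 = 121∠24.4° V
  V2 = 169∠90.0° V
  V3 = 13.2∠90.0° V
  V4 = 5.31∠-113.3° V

Step 1 — Convert each phasor to rectangular form:
  V1 = 121·(cos(24.4°) + j·sin(24.4°)) = 110.2 + j49.99 V
  V2 = 169·(cos(90.0°) + j·sin(90.0°)) = 0 + j169 V
  V3 = 13.2·(cos(90.0°) + j·sin(90.0°)) = 0 + j13.2 V
  V4 = 5.31·(cos(-113.3°) + j·sin(-113.3°)) = -2.1 - j4.877 V
Step 2 — Sum components: V_total = 108.1 + j227.3 V.
Step 3 — Convert to polar: |V_total| = 251.7 V, ∠V_total = 64.6°.

V_total = 251.7∠64.6° V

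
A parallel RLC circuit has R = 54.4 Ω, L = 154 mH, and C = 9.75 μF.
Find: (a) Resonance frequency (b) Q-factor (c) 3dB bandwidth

Step 1 — Resonance: ω₀ = 1/√(LC) = 1/√(0.154·9.75e-06) = 816.1 rad/s.
Step 2 — f₀ = ω₀/(2π) = 129.9 Hz.
Step 3 — Parallel Q: Q = R/(ω₀L) = 54.4/(816.1·0.154) = 0.4329.
Step 4 — Bandwidth: Δω = ω₀/Q = 1885 rad/s; BW = Δω/(2π) = 300.1 Hz.

(a) f₀ = 129.9 Hz  (b) Q = 0.4329  (c) BW = 300.1 Hz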